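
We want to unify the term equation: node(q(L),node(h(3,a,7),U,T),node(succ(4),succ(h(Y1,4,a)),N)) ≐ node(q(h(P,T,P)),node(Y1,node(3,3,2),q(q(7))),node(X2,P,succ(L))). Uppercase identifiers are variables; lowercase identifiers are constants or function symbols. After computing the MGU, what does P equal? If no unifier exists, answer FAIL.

Decompose node/3: q(L) ≐ q(h(P,T,P)),  node(h(3,a,7),U,T) ≐ node(Y1,node(3,3,2),q(q(7))),  node(succ(4),succ(h(Y1,4,a)),N) ≐ node(X2,P,succ(L)).
Decompose q/1: L ≐ h(P,T,P).
Bind L := h(P,T,P); substituting into the one remaining equation that mentions L gives: node(succ(4),succ(h(Y1,4,a)),N) ≐ node(X2,P,succ(h(P,T,P))).
Decompose node/3: h(3,a,7) ≐ Y1,  U ≐ node(3,3,2),  T ≐ q(q(7)).
Bind Y1 := h(3,a,7); substituting into the one remaining equation that mentions Y1 gives: node(succ(4),succ(h(h(3,a,7),4,a)),N) ≐ node(X2,P,succ(h(P,T,P))).
Bind U := node(3,3,2); no other remaining equation mentions U.
Bind T := q(q(7)); substituting into the remaining equation gives: node(succ(4),succ(h(h(3,a,7),4,a)),N) ≐ node(X2,P,succ(h(P,q(q(7)),P))). Substituting into the earlier binding gives L := h(P,q(q(7)),P).
Decompose node/3: succ(4) ≐ X2,  succ(h(h(3,a,7),4,a)) ≐ P,  N ≐ succ(h(P,q(q(7)),P)).
Bind X2 := succ(4); no other remaining equation mentions X2.
Bind P := succ(h(h(3,a,7),4,a)); substituting into the remaining equation gives: N ≐ succ(h(succ(h(h(3,a,7),4,a)),q(q(7)),succ(h(h(3,a,7),4,a)))). Substituting into the earlier binding gives L := h(succ(h(h(3,a,7),4,a)),q(q(7)),succ(h(h(3,a,7),4,a))).
Bind N := succ(h(succ(h(h(3,a,7),4,a)),q(q(7)),succ(h(h(3,a,7),4,a)))).
MGU = { L ↦ h(succ(h(h(3,a,7),4,a)),q(q(7)),succ(h(h(3,a,7),4,a))), Y1 ↦ h(3,a,7), U ↦ node(3,3,2), T ↦ q(q(7)), X2 ↦ succ(4), P ↦ succ(h(h(3,a,7),4,a)), N ↦ succ(h(succ(h(h(3,a,7),4,a)),q(q(7)),succ(h(h(3,a,7),4,a)))) }, so P ↦ succ(h(h(3,a,7),4,a)).

succ(h(h(3,a,7),4,a))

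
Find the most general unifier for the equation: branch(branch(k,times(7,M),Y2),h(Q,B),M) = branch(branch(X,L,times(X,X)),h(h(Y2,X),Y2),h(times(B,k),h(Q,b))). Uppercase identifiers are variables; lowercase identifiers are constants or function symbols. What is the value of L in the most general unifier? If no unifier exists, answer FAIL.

times(7,h(times(times(k,k),k),h(h(times(k,k),k),b)))

Decompose branch/3: branch(k,times(7,M),Y2) = branch(X,L,times(X,X)),  h(Q,B) = h(h(Y2,X),Y2),  M = h(times(B,k),h(Q,b)).
Decompose branch/3: k = X,  times(7,M) = L,  Y2 = times(X,X).
Bind X := k; substituting into the 2 remaining equations that mention X gives: Y2 = times(k,k),  h(Q,B) = h(h(Y2,k),Y2).
Bind L := times(7,M); no other remaining equation mentions L.
Bind Y2 := times(k,k); substituting into the one remaining equation that mentions Y2 gives: h(Q,B) = h(h(times(k,k),k),times(k,k)).
Decompose h/2: Q = h(times(k,k),k),  B = times(k,k).
Bind Q := h(times(k,k),k); substituting into the one remaining equation that mentions Q gives: M = h(times(B,k),h(h(times(k,k),k),b)).
Bind B := times(k,k); substituting into the remaining equation gives: M = h(times(times(k,k),k),h(h(times(k,k),k),b)).
Bind M := h(times(times(k,k),k),h(h(times(k,k),k),b)). Substituting into the earlier binding gives L := times(7,h(times(times(k,k),k),h(h(times(k,k),k),b))).
MGU = { X -> k, L -> times(7,h(times(times(k,k),k),h(h(times(k,k),k),b))), Y2 -> times(k,k), Q -> h(times(k,k),k), B -> times(k,k), M -> h(times(times(k,k),k),h(h(times(k,k),k),b)) }, so L -> times(7,h(times(times(k,k),k),h(h(times(k,k),k),b))).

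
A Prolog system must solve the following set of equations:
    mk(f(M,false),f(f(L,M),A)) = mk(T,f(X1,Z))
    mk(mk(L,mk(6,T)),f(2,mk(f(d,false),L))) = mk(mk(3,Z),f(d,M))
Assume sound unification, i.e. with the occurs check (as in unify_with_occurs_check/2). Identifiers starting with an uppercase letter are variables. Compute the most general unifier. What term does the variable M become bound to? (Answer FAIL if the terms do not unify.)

FAIL

Decompose mk/2: f(M,false) = T,  f(f(L,M),A) = f(X1,Z).
Bind T := f(M,false); substituting into the one remaining equation that mentions T gives: mk(mk(L,mk(6,f(M,false))),f(2,mk(f(d,false),L))) = mk(mk(3,Z),f(d,M)).
Decompose f/2: f(L,M) = X1,  A = Z.
Bind X1 := f(L,M); no other remaining equation mentions X1.
Bind A := Z; no other remaining equation mentions A.
Decompose mk/2: mk(L,mk(6,f(M,false))) = mk(3,Z),  f(2,mk(f(d,false),L)) = f(d,M).
Decompose mk/2: L = 3,  mk(6,f(M,false)) = Z.
Bind L := 3; substituting into the one remaining equation that mentions L gives: f(2,mk(f(d,false),3)) = f(d,M). Substituting into the earlier binding gives X1 := f(3,M).
Bind Z := mk(6,f(M,false)); no other remaining equation mentions Z. Substituting into the earlier binding gives A := mk(6,f(M,false)).
Decompose f/2: 2 = d,  mk(f(d,false),3) = M.
Clash: constants 2 and d differ; no unifier exists.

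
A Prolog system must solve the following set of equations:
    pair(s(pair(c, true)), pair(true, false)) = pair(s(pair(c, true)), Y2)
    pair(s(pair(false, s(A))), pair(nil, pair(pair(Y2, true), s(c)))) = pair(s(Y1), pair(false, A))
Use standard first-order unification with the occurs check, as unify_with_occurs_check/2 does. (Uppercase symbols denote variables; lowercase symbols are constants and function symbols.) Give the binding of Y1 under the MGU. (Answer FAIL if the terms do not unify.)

Decompose pair/2: s(pair(c, true)) = s(pair(c, true)),  pair(true, false) = Y2.
Delete trivial equation s(pair(c, true)) = s(pair(c, true)).
Bind Y2 := pair(true, false); substituting into the remaining equation gives: pair(s(pair(false, s(A))), pair(nil, pair(pair(pair(true, false), true), s(c)))) = pair(s(Y1), pair(false, A)).
Decompose pair/2: s(pair(false, s(A))) = s(Y1),  pair(nil, pair(pair(pair(true, false), true), s(c))) = pair(false, A).
Decompose s/1: pair(false, s(A)) = Y1.
Bind Y1 := pair(false, s(A)); no other remaining equation mentions Y1.
Decompose pair/2: nil = false,  pair(pair(pair(true, false), true), s(c)) = A.
Clash: constants nil and false differ; no unifier exists.

FAIL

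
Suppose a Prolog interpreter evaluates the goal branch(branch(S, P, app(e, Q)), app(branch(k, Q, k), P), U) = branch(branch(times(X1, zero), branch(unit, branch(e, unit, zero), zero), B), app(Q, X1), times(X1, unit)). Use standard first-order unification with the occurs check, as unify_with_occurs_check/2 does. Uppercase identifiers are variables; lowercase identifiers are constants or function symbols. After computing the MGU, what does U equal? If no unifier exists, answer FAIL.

FAIL

Decompose branch/3: branch(S, P, app(e, Q)) = branch(times(X1, zero), branch(unit, branch(e, unit, zero), zero), B),  app(branch(k, Q, k), P) = app(Q, X1),  U = times(X1, unit).
Decompose branch/3: S = times(X1, zero),  P = branch(unit, branch(e, unit, zero), zero),  app(e, Q) = B.
Bind S := times(X1, zero); no other remaining equation mentions S.
Bind P := branch(unit, branch(e, unit, zero), zero); substituting into the one remaining equation that mentions P gives: app(branch(k, Q, k), branch(unit, branch(e, unit, zero), zero)) = app(Q, X1).
Bind B := app(e, Q); no other remaining equation mentions B.
Decompose app/2: branch(k, Q, k) = Q,  branch(unit, branch(e, unit, zero), zero) = X1.
Occurs check fails: Q occurs in branch(k, Q, k); the equation Q = branch(k, Q, k) has no finite solution.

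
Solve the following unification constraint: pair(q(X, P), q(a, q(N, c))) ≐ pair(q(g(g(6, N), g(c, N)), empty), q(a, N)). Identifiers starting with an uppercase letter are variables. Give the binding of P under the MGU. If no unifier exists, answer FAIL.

FAIL

Decompose pair/2: q(X, P) ≐ q(g(g(6, N), g(c, N)), empty),  q(a, q(N, c)) ≐ q(a, N).
Decompose q/2: X ≐ g(g(6, N), g(c, N)),  P ≐ empty.
Bind X := g(g(6, N), g(c, N)); no other remaining equation mentions X.
Bind P := empty; no other remaining equation mentions P.
Decompose q/2: a ≐ a,  q(N, c) ≐ N.
Delete trivial equation a ≐ a.
Occurs check fails: N occurs in q(N, c); the equation N ≐ q(N, c) has no finite solution.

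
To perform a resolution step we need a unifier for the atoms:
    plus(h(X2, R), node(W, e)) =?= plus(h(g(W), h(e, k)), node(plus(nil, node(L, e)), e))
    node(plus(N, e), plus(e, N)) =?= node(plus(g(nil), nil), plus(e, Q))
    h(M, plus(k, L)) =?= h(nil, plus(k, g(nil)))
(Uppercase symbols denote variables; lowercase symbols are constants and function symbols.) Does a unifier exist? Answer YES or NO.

Decompose plus/2: h(X2, R) =?= h(g(W), h(e, k)),  node(W, e) =?= node(plus(nil, node(L, e)), e).
Decompose h/2: X2 =?= g(W),  R =?= h(e, k).
Bind X2 := g(W); no other remaining equation mentions X2.
Bind R := h(e, k); no other remaining equation mentions R.
Decompose node/2: W =?= plus(nil, node(L, e)),  e =?= e.
Bind W := plus(nil, node(L, e)); no other remaining equation mentions W. Substituting into the earlier binding gives X2 := g(plus(nil, node(L, e))).
Delete trivial equation e =?= e.
Decompose node/2: plus(N, e) =?= plus(g(nil), nil),  plus(e, N) =?= plus(e, Q).
Decompose plus/2: N =?= g(nil),  e =?= nil.
Bind N := g(nil); substituting into the one remaining equation that mentions N gives: plus(e, g(nil)) =?= plus(e, Q).
Clash: constants e and nil differ; no unifier exists.

NO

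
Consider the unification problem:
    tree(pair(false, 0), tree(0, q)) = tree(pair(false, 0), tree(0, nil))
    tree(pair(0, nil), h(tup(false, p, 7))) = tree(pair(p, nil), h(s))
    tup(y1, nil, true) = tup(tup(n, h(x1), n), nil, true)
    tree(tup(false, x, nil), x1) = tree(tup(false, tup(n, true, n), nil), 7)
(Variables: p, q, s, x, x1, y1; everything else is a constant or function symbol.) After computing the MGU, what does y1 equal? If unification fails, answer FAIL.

Decompose tree/2: pair(false, 0) = pair(false, 0),  tree(0, q) = tree(0, nil).
Delete trivial equation pair(false, 0) = pair(false, 0).
Decompose tree/2: 0 = 0,  q = nil.
Delete trivial equation 0 = 0.
Bind q := nil; no other remaining equation mentions q.
Decompose tree/2: pair(0, nil) = pair(p, nil),  h(tup(false, p, 7)) = h(s).
Decompose pair/2: 0 = p,  nil = nil.
Bind p := 0; substituting into the one remaining equation that mentions p gives: h(tup(false, 0, 7)) = h(s).
Delete trivial equation nil = nil.
Decompose h/1: tup(false, 0, 7) = s.
Bind s := tup(false, 0, 7); no other remaining equation mentions s.
Decompose tup/3: y1 = tup(n, h(x1), n),  nil = nil,  true = true.
Bind y1 := tup(n, h(x1), n); no other remaining equation mentions y1.
Delete trivial equation nil = nil.
Delete trivial equation true = true.
Decompose tree/2: tup(false, x, nil) = tup(false, tup(n, true, n), nil),  x1 = 7.
Decompose tup/3: false = false,  x = tup(n, true, n),  nil = nil.
Delete trivial equation false = false.
Bind x := tup(n, true, n); no other remaining equation mentions x.
Delete trivial equation nil = nil.
Bind x1 := 7. Substituting into the earlier binding gives y1 := tup(n, h(7), n).
MGU = { q := nil, p := 0, s := tup(false, 0, 7), y1 := tup(n, h(7), n), x := tup(n, true, n), x1 := 7 }, so y1 := tup(n, h(7), n).

tup(n, h(7), n)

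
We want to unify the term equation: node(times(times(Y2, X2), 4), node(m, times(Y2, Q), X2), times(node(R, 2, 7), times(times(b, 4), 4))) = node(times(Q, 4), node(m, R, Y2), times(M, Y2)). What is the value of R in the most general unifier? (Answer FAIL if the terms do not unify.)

times(times(times(b, 4), 4), times(times(times(b, 4), 4), times(times(b, 4), 4)))

Decompose node/3: times(times(Y2, X2), 4) = times(Q, 4),  node(m, times(Y2, Q), X2) = node(m, R, Y2),  times(node(R, 2, 7), times(times(b, 4), 4)) = times(M, Y2).
Decompose times/2: times(Y2, X2) = Q,  4 = 4.
Bind Q := times(Y2, X2); substituting into the one remaining equation that mentions Q gives: node(m, times(Y2, times(Y2, X2)), X2) = node(m, R, Y2).
Delete trivial equation 4 = 4.
Decompose node/3: m = m,  times(Y2, times(Y2, X2)) = R,  X2 = Y2.
Delete trivial equation m = m.
Bind R := times(Y2, times(Y2, X2)); substituting into the one remaining equation that mentions R gives: times(node(times(Y2, times(Y2, X2)), 2, 7), times(times(b, 4), 4)) = times(M, Y2).
Bind X2 := Y2; substituting into the remaining equation gives: times(node(times(Y2, times(Y2, Y2)), 2, 7), times(times(b, 4), 4)) = times(M, Y2). Substituting into the earlier bindings gives Q := times(Y2, Y2), R := times(Y2, times(Y2, Y2)).
Decompose times/2: node(times(Y2, times(Y2, Y2)), 2, 7) = M,  times(times(b, 4), 4) = Y2.
Bind M := node(times(Y2, times(Y2, Y2)), 2, 7); no other remaining equation mentions M.
Bind Y2 := times(times(b, 4), 4). Substituting into the earlier bindings gives Q := times(times(times(b, 4), 4), times(times(b, 4), 4)), R := times(times(times(b, 4), 4), times(times(times(b, 4), 4), times(times(b, 4), 4))), X2 := times(times(b, 4), 4), M := node(times(times(times(b, 4), 4), times(times(times(b, 4), 4), times(times(b, 4), 4))), 2, 7).
MGU = { Q ↦ times(times(times(b, 4), 4), times(times(b, 4), 4)), R ↦ times(times(times(b, 4), 4), times(times(times(b, 4), 4), times(times(b, 4), 4))), X2 ↦ times(times(b, 4), 4), M ↦ node(times(times(times(b, 4), 4), times(times(times(b, 4), 4), times(times(b, 4), 4))), 2, 7), Y2 ↦ times(times(b, 4), 4) }, so R ↦ times(times(times(b, 4), 4), times(times(times(b, 4), 4), times(times(b, 4), 4))).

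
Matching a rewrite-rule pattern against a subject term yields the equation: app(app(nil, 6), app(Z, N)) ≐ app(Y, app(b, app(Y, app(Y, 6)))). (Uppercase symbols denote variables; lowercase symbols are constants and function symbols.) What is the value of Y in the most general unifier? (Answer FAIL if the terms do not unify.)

app(nil, 6)

Decompose app/2: app(nil, 6) ≐ Y,  app(Z, N) ≐ app(b, app(Y, app(Y, 6))).
Bind Y := app(nil, 6); substituting into the remaining equation gives: app(Z, N) ≐ app(b, app(app(nil, 6), app(app(nil, 6), 6))).
Decompose app/2: Z ≐ b,  N ≐ app(app(nil, 6), app(app(nil, 6), 6)).
Bind Z := b; no other remaining equation mentions Z.
Bind N := app(app(nil, 6), app(app(nil, 6), 6)).
MGU = { Y := app(nil, 6), Z := b, N := app(app(nil, 6), app(app(nil, 6), 6)) }, so Y := app(nil, 6).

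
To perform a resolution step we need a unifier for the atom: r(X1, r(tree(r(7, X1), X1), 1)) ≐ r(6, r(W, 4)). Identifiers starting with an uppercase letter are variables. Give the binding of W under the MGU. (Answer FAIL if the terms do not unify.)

FAIL

Decompose r/2: X1 ≐ 6,  r(tree(r(7, X1), X1), 1) ≐ r(W, 4).
Bind X1 := 6; substituting into the remaining equation gives: r(tree(r(7, 6), 6), 1) ≐ r(W, 4).
Decompose r/2: tree(r(7, 6), 6) ≐ W,  1 ≐ 4.
Bind W := tree(r(7, 6), 6); no other remaining equation mentions W.
Clash: constants 1 and 4 differ; no unifier exists.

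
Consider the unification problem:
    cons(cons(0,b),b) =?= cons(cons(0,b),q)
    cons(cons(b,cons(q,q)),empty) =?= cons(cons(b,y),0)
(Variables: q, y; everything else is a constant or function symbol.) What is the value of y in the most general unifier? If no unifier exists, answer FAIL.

Decompose cons/2: cons(0,b) =?= cons(0,b),  b =?= q.
Delete trivial equation cons(0,b) =?= cons(0,b).
Bind q := b; substituting into the remaining equation gives: cons(cons(b,cons(b,b)),empty) =?= cons(cons(b,y),0).
Decompose cons/2: cons(b,cons(b,b)) =?= cons(b,y),  empty =?= 0.
Decompose cons/2: b =?= b,  cons(b,b) =?= y.
Delete trivial equation b =?= b.
Bind y := cons(b,b); no other remaining equation mentions y.
Clash: constants empty and 0 differ; no unifier exists.

FAIL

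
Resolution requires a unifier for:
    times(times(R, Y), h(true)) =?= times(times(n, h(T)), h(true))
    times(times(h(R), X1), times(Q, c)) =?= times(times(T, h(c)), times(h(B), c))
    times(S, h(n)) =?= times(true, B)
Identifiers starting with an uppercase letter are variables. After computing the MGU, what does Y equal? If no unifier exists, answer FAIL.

Decompose times/2: times(R, Y) =?= times(n, h(T)),  h(true) =?= h(true).
Decompose times/2: R =?= n,  Y =?= h(T).
Bind R := n; substituting into the one remaining equation that mentions R gives: times(times(h(n), X1), times(Q, c)) =?= times(times(T, h(c)), times(h(B), c)).
Bind Y := h(T); no other remaining equation mentions Y.
Delete trivial equation h(true) =?= h(true).
Decompose times/2: times(h(n), X1) =?= times(T, h(c)),  times(Q, c) =?= times(h(B), c).
Decompose times/2: h(n) =?= T,  X1 =?= h(c).
Bind T := h(n); no other remaining equation mentions T. Substituting into the earlier binding gives Y := h(h(n)).
Bind X1 := h(c); no other remaining equation mentions X1.
Decompose times/2: Q =?= h(B),  c =?= c.
Bind Q := h(B); no other remaining equation mentions Q.
Delete trivial equation c =?= c.
Decompose times/2: S =?= true,  h(n) =?= B.
Bind S := true; no other remaining equation mentions S.
Bind B := h(n). Substituting into the earlier binding gives Q := h(h(n)).
MGU = { R -> n, Y -> h(h(n)), T -> h(n), X1 -> h(c), Q -> h(h(n)), S -> true, B -> h(n) }, so Y -> h(h(n)).

h(h(n))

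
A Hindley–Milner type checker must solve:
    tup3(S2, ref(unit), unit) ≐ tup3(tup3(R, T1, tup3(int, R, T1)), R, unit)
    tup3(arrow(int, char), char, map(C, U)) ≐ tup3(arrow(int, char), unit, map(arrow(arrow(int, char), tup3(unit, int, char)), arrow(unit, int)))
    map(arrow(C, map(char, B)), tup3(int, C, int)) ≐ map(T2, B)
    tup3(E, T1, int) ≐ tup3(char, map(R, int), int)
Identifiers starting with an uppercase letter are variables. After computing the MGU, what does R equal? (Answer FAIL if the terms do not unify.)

Decompose tup3/3: S2 ≐ tup3(R, T1, tup3(int, R, T1)),  ref(unit) ≐ R,  unit ≐ unit.
Bind S2 := tup3(R, T1, tup3(int, R, T1)); no other remaining equation mentions S2.
Bind R := ref(unit); substituting into the one remaining equation that mentions R gives: tup3(E, T1, int) ≐ tup3(char, map(ref(unit), int), int). Substituting into the earlier binding gives S2 := tup3(ref(unit), T1, tup3(int, ref(unit), T1)).
Delete trivial equation unit ≐ unit.
Decompose tup3/3: arrow(int, char) ≐ arrow(int, char),  char ≐ unit,  map(C, U) ≐ map(arrow(arrow(int, char), tup3(unit, int, char)), arrow(unit, int)).
Delete trivial equation arrow(int, char) ≐ arrow(int, char).
Clash: constants char and unit differ; no unifier exists.

FAIL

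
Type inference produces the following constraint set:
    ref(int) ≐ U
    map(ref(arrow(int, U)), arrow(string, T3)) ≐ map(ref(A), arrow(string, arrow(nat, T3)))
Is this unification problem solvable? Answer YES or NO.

Bind U := ref(int); substituting into the remaining equation gives: map(ref(arrow(int, ref(int))), arrow(string, T3)) ≐ map(ref(A), arrow(string, arrow(nat, T3))).
Decompose map/2: ref(arrow(int, ref(int))) ≐ ref(A),  arrow(string, T3) ≐ arrow(string, arrow(nat, T3)).
Decompose ref/1: arrow(int, ref(int)) ≐ A.
Bind A := arrow(int, ref(int)); no other remaining equation mentions A.
Decompose arrow/2: string ≐ string,  T3 ≐ arrow(nat, T3).
Delete trivial equation string ≐ string.
Occurs check fails: T3 occurs in arrow(nat, T3); the equation T3 ≐ arrow(nat, T3) has no finite solution.

NO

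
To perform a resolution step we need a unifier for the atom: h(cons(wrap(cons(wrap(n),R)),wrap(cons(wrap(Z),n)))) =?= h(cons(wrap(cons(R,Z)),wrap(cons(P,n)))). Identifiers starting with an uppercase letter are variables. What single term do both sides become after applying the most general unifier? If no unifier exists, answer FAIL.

h(cons(wrap(cons(wrap(n),wrap(n))),wrap(cons(wrap(wrap(n)),n))))

Decompose h/1: cons(wrap(cons(wrap(n),R)),wrap(cons(wrap(Z),n))) =?= cons(wrap(cons(R,Z)),wrap(cons(P,n))).
Decompose cons/2: wrap(cons(wrap(n),R)) =?= wrap(cons(R,Z)),  wrap(cons(wrap(Z),n)) =?= wrap(cons(P,n)).
Decompose wrap/1: cons(wrap(n),R) =?= cons(R,Z).
Decompose cons/2: wrap(n) =?= R,  R =?= Z.
Bind R := wrap(n); substituting into the one remaining equation that mentions R gives: wrap(n) =?= Z.
Bind Z := wrap(n); substituting into the remaining equation gives: wrap(cons(wrap(wrap(n)),n)) =?= wrap(cons(P,n)).
Decompose wrap/1: cons(wrap(wrap(n)),n) =?= cons(P,n).
Decompose cons/2: wrap(wrap(n)) =?= P,  n =?= n.
Bind P := wrap(wrap(n)); no other remaining equation mentions P.
Delete trivial equation n =?= n.
Applying the MGU to either side gives h(cons(wrap(cons(wrap(n),wrap(n))),wrap(cons(wrap(wrap(n)),n)))).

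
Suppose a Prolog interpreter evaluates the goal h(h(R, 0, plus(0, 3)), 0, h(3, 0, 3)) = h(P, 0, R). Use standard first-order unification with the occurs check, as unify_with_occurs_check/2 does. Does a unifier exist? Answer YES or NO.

Decompose h/3: h(R, 0, plus(0, 3)) = P,  0 = 0,  h(3, 0, 3) = R.
Bind P := h(R, 0, plus(0, 3)); no other remaining equation mentions P.
Delete trivial equation 0 = 0.
Bind R := h(3, 0, 3). Substituting into the earlier binding gives P := h(h(3, 0, 3), 0, plus(0, 3)).
No equations remain and no clash or occurs-check failure arose, so a unifier exists.

YES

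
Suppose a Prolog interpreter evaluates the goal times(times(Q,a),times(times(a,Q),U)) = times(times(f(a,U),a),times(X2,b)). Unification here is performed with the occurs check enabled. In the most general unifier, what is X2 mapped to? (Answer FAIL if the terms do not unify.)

times(a,f(a,b))

Decompose times/2: times(Q,a) = times(f(a,U),a),  times(times(a,Q),U) = times(X2,b).
Decompose times/2: Q = f(a,U),  a = a.
Bind Q := f(a,U); substituting into the one remaining equation that mentions Q gives: times(times(a,f(a,U)),U) = times(X2,b).
Delete trivial equation a = a.
Decompose times/2: times(a,f(a,U)) = X2,  U = b.
Bind X2 := times(a,f(a,U)); no other remaining equation mentions X2.
Bind U := b. Substituting into the earlier bindings gives Q := f(a,b), X2 := times(a,f(a,b)).
MGU = { Q ↦ f(a,b), X2 ↦ times(a,f(a,b)), U ↦ b }, so X2 ↦ times(a,f(a,b)).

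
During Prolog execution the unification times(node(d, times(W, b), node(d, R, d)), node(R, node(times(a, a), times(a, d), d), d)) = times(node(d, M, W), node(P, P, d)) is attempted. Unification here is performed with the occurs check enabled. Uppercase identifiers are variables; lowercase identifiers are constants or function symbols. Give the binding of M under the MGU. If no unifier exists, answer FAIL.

times(node(d, node(times(a, a), times(a, d), d), d), b)

Decompose times/2: node(d, times(W, b), node(d, R, d)) = node(d, M, W),  node(R, node(times(a, a), times(a, d), d), d) = node(P, P, d).
Decompose node/3: d = d,  times(W, b) = M,  node(d, R, d) = W.
Delete trivial equation d = d.
Bind M := times(W, b); no other remaining equation mentions M.
Bind W := node(d, R, d); no other remaining equation mentions W. Substituting into the earlier binding gives M := times(node(d, R, d), b).
Decompose node/3: R = P,  node(times(a, a), times(a, d), d) = P,  d = d.
Bind R := P; no other remaining equation mentions R. Substituting into the earlier bindings gives M := times(node(d, P, d), b), W := node(d, P, d).
Bind P := node(times(a, a), times(a, d), d); no other remaining equation mentions P. Substituting into the earlier bindings gives M := times(node(d, node(times(a, a), times(a, d), d), d), b), W := node(d, node(times(a, a), times(a, d), d), d), R := node(times(a, a), times(a, d), d).
Delete trivial equation d = d.
MGU = { M ↦ times(node(d, node(times(a, a), times(a, d), d), d), b), W ↦ node(d, node(times(a, a), times(a, d), d), d), R ↦ node(times(a, a), times(a, d), d), P ↦ node(times(a, a), times(a, d), d) }, so M ↦ times(node(d, node(times(a, a), times(a, d), d), d), b).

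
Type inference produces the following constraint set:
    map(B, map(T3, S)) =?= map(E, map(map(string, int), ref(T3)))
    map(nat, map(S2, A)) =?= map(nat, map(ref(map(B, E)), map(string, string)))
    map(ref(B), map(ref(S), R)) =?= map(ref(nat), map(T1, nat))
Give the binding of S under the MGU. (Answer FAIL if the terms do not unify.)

ref(map(string, int))

Decompose map/2: B =?= E,  map(T3, S) =?= map(map(string, int), ref(T3)).
Bind B := E; substituting into the 2 remaining equations that mention B gives: map(nat, map(S2, A)) =?= map(nat, map(ref(map(E, E)), map(string, string))),  map(ref(E), map(ref(S), R)) =?= map(ref(nat), map(T1, nat)).
Decompose map/2: T3 =?= map(string, int),  S =?= ref(T3).
Bind T3 := map(string, int); substituting into the one remaining equation that mentions T3 gives: S =?= ref(map(string, int)).
Bind S := ref(map(string, int)); substituting into the one remaining equation that mentions S gives: map(ref(E), map(ref(ref(map(string, int))), R)) =?= map(ref(nat), map(T1, nat)).
Decompose map/2: nat =?= nat,  map(S2, A) =?= map(ref(map(E, E)), map(string, string)).
Delete trivial equation nat =?= nat.
Decompose map/2: S2 =?= ref(map(E, E)),  A =?= map(string, string).
Bind S2 := ref(map(E, E)); no other remaining equation mentions S2.
Bind A := map(string, string); no other remaining equation mentions A.
Decompose map/2: ref(E) =?= ref(nat),  map(ref(ref(map(string, int))), R) =?= map(T1, nat).
Decompose ref/1: E =?= nat.
Bind E := nat; no other remaining equation mentions E. Substituting into the earlier bindings gives B := nat, S2 := ref(map(nat, nat)).
Decompose map/2: ref(ref(map(string, int))) =?= T1,  R =?= nat.
Bind T1 := ref(ref(map(string, int))); no other remaining equation mentions T1.
Bind R := nat.
MGU = { B ↦ nat, T3 ↦ map(string, int), S ↦ ref(map(string, int)), S2 ↦ ref(map(nat, nat)), A ↦ map(string, string), E ↦ nat, T1 ↦ ref(ref(map(string, int))), R ↦ nat }, so S ↦ ref(map(string, int)).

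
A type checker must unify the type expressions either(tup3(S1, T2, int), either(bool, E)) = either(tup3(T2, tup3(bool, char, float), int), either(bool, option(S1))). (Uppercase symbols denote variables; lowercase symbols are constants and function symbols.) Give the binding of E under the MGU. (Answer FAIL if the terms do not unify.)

Decompose either/2: tup3(S1, T2, int) = tup3(T2, tup3(bool, char, float), int),  either(bool, E) = either(bool, option(S1)).
Decompose tup3/3: S1 = T2,  T2 = tup3(bool, char, float),  int = int.
Bind S1 := T2; substituting into the one remaining equation that mentions S1 gives: either(bool, E) = either(bool, option(T2)).
Bind T2 := tup3(bool, char, float); substituting into the one remaining equation that mentions T2 gives: either(bool, E) = either(bool, option(tup3(bool, char, float))). Substituting into the earlier binding gives S1 := tup3(bool, char, float).
Delete trivial equation int = int.
Decompose either/2: bool = bool,  E = option(tup3(bool, char, float)).
Delete trivial equation bool = bool.
Bind E := option(tup3(bool, char, float)).
MGU = { S1 -> tup3(bool, char, float), T2 -> tup3(bool, char, float), E -> option(tup3(bool, char, float)) }, so E -> option(tup3(bool, char, float)).

option(tup3(bool, char, float))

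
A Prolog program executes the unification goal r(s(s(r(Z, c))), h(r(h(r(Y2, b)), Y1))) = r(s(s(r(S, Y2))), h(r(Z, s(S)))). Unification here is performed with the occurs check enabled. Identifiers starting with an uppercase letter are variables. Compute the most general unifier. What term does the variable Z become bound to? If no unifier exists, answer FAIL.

Decompose r/2: s(s(r(Z, c))) = s(s(r(S, Y2))),  h(r(h(r(Y2, b)), Y1)) = h(r(Z, s(S))).
Decompose s/1: s(r(Z, c)) = s(r(S, Y2)).
Decompose s/1: r(Z, c) = r(S, Y2).
Decompose r/2: Z = S,  c = Y2.
Bind Z := S; substituting into the one remaining equation that mentions Z gives: h(r(h(r(Y2, b)), Y1)) = h(r(S, s(S))).
Bind Y2 := c; substituting into the remaining equation gives: h(r(h(r(c, b)), Y1)) = h(r(S, s(S))).
Decompose h/1: r(h(r(c, b)), Y1) = r(S, s(S)).
Decompose r/2: h(r(c, b)) = S,  Y1 = s(S).
Bind S := h(r(c, b)); substituting into the remaining equation gives: Y1 = s(h(r(c, b))). Substituting into the earlier binding gives Z := h(r(c, b)).
Bind Y1 := s(h(r(c, b))).
MGU = { Z = h(r(c, b)), Y2 = c, S = h(r(c, b)), Y1 = s(h(r(c, b))) }, so Z = h(r(c, b)).

h(r(c, b))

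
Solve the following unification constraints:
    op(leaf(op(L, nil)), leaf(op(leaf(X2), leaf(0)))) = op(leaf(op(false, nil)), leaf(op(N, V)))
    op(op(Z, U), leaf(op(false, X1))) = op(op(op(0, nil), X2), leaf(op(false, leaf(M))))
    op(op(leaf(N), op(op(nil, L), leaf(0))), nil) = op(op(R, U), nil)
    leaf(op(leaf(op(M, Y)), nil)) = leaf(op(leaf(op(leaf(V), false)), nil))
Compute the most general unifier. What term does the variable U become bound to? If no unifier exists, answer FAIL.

Decompose op/2: leaf(op(L, nil)) = leaf(op(false, nil)),  leaf(op(leaf(X2), leaf(0))) = leaf(op(N, V)).
Decompose leaf/1: op(L, nil) = op(false, nil).
Decompose op/2: L = false,  nil = nil.
Bind L := false; substituting into the one remaining equation that mentions L gives: op(op(leaf(N), op(op(nil, false), leaf(0))), nil) = op(op(R, U), nil).
Delete trivial equation nil = nil.
Decompose leaf/1: op(leaf(X2), leaf(0)) = op(N, V).
Decompose op/2: leaf(X2) = N,  leaf(0) = V.
Bind N := leaf(X2); substituting into the one remaining equation that mentions N gives: op(op(leaf(leaf(X2)), op(op(nil, false), leaf(0))), nil) = op(op(R, U), nil).
Bind V := leaf(0); substituting into the one remaining equation that mentions V gives: leaf(op(leaf(op(M, Y)), nil)) = leaf(op(leaf(op(leaf(leaf(0)), false)), nil)).
Decompose op/2: op(Z, U) = op(op(0, nil), X2),  leaf(op(false, X1)) = leaf(op(false, leaf(M))).
Decompose op/2: Z = op(0, nil),  U = X2.
Bind Z := op(0, nil); no other remaining equation mentions Z.
Bind U := X2; substituting into the one remaining equation that mentions U gives: op(op(leaf(leaf(X2)), op(op(nil, false), leaf(0))), nil) = op(op(R, X2), nil).
Decompose leaf/1: op(false, X1) = op(false, leaf(M)).
Decompose op/2: false = false,  X1 = leaf(M).
Delete trivial equation false = false.
Bind X1 := leaf(M); no other remaining equation mentions X1.
Decompose op/2: op(leaf(leaf(X2)), op(op(nil, false), leaf(0))) = op(R, X2),  nil = nil.
Decompose op/2: leaf(leaf(X2)) = R,  op(op(nil, false), leaf(0)) = X2.
Bind R := leaf(leaf(X2)); no other remaining equation mentions R.
Bind X2 := op(op(nil, false), leaf(0)); no other remaining equation mentions X2. Substituting into the earlier bindings gives N := leaf(op(op(nil, false), leaf(0))), U := op(op(nil, false), leaf(0)), R := leaf(leaf(op(op(nil, false), leaf(0)))).
Delete trivial equation nil = nil.
Decompose leaf/1: op(leaf(op(M, Y)), nil) = op(leaf(op(leaf(leaf(0)), false)), nil).
Decompose op/2: leaf(op(M, Y)) = leaf(op(leaf(leaf(0)), false)),  nil = nil.
Decompose leaf/1: op(M, Y) = op(leaf(leaf(0)), false).
Decompose op/2: M = leaf(leaf(0)),  Y = false.
Bind M := leaf(leaf(0)); no other remaining equation mentions M. Substituting into the earlier binding gives X1 := leaf(leaf(leaf(0))).
Bind Y := false; no other remaining equation mentions Y.
Delete trivial equation nil = nil.
MGU = { L -> false, N -> leaf(op(op(nil, false), leaf(0))), V -> leaf(0), Z -> op(0, nil), U -> op(op(nil, false), leaf(0)), X1 -> leaf(leaf(leaf(0))), R -> leaf(leaf(op(op(nil, false), leaf(0)))), X2 -> op(op(nil, false), leaf(0)), M -> leaf(leaf(0)), Y -> false }, so U -> op(op(nil, false), leaf(0)).

op(op(nil, false), leaf(0))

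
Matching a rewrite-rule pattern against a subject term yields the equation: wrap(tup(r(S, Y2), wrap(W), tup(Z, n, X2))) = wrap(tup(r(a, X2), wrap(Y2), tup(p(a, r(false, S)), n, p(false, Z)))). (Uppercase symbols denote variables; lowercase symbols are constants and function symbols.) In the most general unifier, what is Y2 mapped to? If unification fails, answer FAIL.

p(false, p(a, r(false, a)))

Decompose wrap/1: tup(r(S, Y2), wrap(W), tup(Z, n, X2)) = tup(r(a, X2), wrap(Y2), tup(p(a, r(false, S)), n, p(false, Z))).
Decompose tup/3: r(S, Y2) = r(a, X2),  wrap(W) = wrap(Y2),  tup(Z, n, X2) = tup(p(a, r(false, S)), n, p(false, Z)).
Decompose r/2: S = a,  Y2 = X2.
Bind S := a; substituting into the one remaining equation that mentions S gives: tup(Z, n, X2) = tup(p(a, r(false, a)), n, p(false, Z)).
Bind Y2 := X2; substituting into the one remaining equation that mentions Y2 gives: wrap(W) = wrap(X2).
Decompose wrap/1: W = X2.
Bind W := X2; no other remaining equation mentions W.
Decompose tup/3: Z = p(a, r(false, a)),  n = n,  X2 = p(false, Z).
Bind Z := p(a, r(false, a)); substituting into the one remaining equation that mentions Z gives: X2 = p(false, p(a, r(false, a))).
Delete trivial equation n = n.
Bind X2 := p(false, p(a, r(false, a))). Substituting into the earlier bindings gives Y2 := p(false, p(a, r(false, a))), W := p(false, p(a, r(false, a))).
MGU = { S ↦ a, Y2 ↦ p(false, p(a, r(false, a))), W ↦ p(false, p(a, r(false, a))), Z ↦ p(a, r(false, a)), X2 ↦ p(false, p(a, r(false, a))) }, so Y2 ↦ p(false, p(a, r(false, a))).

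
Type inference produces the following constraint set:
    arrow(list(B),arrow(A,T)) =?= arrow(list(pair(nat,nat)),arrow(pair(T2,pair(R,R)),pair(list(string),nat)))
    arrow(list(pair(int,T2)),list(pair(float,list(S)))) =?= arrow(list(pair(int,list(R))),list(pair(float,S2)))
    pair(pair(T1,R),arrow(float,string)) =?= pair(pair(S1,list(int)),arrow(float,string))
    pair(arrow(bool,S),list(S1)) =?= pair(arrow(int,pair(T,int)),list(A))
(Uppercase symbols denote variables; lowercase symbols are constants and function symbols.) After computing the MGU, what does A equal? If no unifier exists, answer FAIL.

Decompose arrow/2: list(B) =?= list(pair(nat,nat)),  arrow(A,T) =?= arrow(pair(T2,pair(R,R)),pair(list(string),nat)).
Decompose list/1: B =?= pair(nat,nat).
Bind B := pair(nat,nat); no other remaining equation mentions B.
Decompose arrow/2: A =?= pair(T2,pair(R,R)),  T =?= pair(list(string),nat).
Bind A := pair(T2,pair(R,R)); substituting into the one remaining equation that mentions A gives: pair(arrow(bool,S),list(S1)) =?= pair(arrow(int,pair(T,int)),list(pair(T2,pair(R,R)))).
Bind T := pair(list(string),nat); substituting into the one remaining equation that mentions T gives: pair(arrow(bool,S),list(S1)) =?= pair(arrow(int,pair(pair(list(string),nat),int)),list(pair(T2,pair(R,R)))).
Decompose arrow/2: list(pair(int,T2)) =?= list(pair(int,list(R))),  list(pair(float,list(S))) =?= list(pair(float,S2)).
Decompose list/1: pair(int,T2) =?= pair(int,list(R)).
Decompose pair/2: int =?= int,  T2 =?= list(R).
Delete trivial equation int =?= int.
Bind T2 := list(R); substituting into the one remaining equation that mentions T2 gives: pair(arrow(bool,S),list(S1)) =?= pair(arrow(int,pair(pair(list(string),nat),int)),list(pair(list(R),pair(R,R)))). Substituting into the earlier binding gives A := pair(list(R),pair(R,R)).
Decompose list/1: pair(float,list(S)) =?= pair(float,S2).
Decompose pair/2: float =?= float,  list(S) =?= S2.
Delete trivial equation float =?= float.
Bind S2 := list(S); no other remaining equation mentions S2.
Decompose pair/2: pair(T1,R) =?= pair(S1,list(int)),  arrow(float,string) =?= arrow(float,string).
Decompose pair/2: T1 =?= S1,  R =?= list(int).
Bind T1 := S1; no other remaining equation mentions T1.
Bind R := list(int); substituting into the one remaining equation that mentions R gives: pair(arrow(bool,S),list(S1)) =?= pair(arrow(int,pair(pair(list(string),nat),int)),list(pair(list(list(int)),pair(list(int),list(int))))). Substituting into the earlier bindings gives A := pair(list(list(int)),pair(list(int),list(int))), T2 := list(list(int)).
Delete trivial equation arrow(float,string) =?= arrow(float,string).
Decompose pair/2: arrow(bool,S) =?= arrow(int,pair(pair(list(string),nat),int)),  list(S1) =?= list(pair(list(list(int)),pair(list(int),list(int)))).
Decompose arrow/2: bool =?= int,  S =?= pair(pair(list(string),nat),int).
Clash: constants bool and int differ; no unifier exists.

FAIL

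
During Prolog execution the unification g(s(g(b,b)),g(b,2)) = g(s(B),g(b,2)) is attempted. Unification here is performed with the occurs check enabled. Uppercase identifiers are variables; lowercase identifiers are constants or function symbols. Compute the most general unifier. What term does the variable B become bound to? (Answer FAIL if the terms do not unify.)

Decompose g/2: s(g(b,b)) = s(B),  g(b,2) = g(b,2).
Decompose s/1: g(b,b) = B.
Bind B := g(b,b); no other remaining equation mentions B.
Delete trivial equation g(b,2) = g(b,2).
MGU = { B ↦ g(b,b) }, so B ↦ g(b,b).

g(b,b)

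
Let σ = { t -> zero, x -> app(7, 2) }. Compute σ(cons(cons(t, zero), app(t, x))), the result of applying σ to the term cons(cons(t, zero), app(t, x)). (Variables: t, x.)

cons(cons(zero, zero), app(zero, app(7, 2)))

Replace each occurrence of t with zero.
Replace each occurrence of x with app(7, 2).
Result: cons(cons(zero, zero), app(zero, app(7, 2))).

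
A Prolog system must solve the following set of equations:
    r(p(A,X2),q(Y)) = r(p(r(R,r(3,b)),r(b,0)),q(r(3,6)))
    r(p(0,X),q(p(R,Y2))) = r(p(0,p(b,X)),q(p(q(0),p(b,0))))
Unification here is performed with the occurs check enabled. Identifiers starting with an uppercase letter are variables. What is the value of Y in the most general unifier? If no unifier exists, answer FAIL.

Decompose r/2: p(A,X2) = p(r(R,r(3,b)),r(b,0)),  q(Y) = q(r(3,6)).
Decompose p/2: A = r(R,r(3,b)),  X2 = r(b,0).
Bind A := r(R,r(3,b)); no other remaining equation mentions A.
Bind X2 := r(b,0); no other remaining equation mentions X2.
Decompose q/1: Y = r(3,6).
Bind Y := r(3,6); no other remaining equation mentions Y.
Decompose r/2: p(0,X) = p(0,p(b,X)),  q(p(R,Y2)) = q(p(q(0),p(b,0))).
Decompose p/2: 0 = 0,  X = p(b,X).
Delete trivial equation 0 = 0.
Occurs check fails: X occurs in p(b,X); the equation X = p(b,X) has no finite solution.

FAIL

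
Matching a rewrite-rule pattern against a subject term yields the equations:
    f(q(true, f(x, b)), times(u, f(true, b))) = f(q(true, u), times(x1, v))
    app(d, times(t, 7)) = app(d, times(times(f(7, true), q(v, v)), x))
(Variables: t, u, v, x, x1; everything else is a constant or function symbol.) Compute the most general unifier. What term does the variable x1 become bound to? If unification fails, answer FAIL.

f(7, b)

Decompose f/2: q(true, f(x, b)) = q(true, u),  times(u, f(true, b)) = times(x1, v).
Decompose q/2: true = true,  f(x, b) = u.
Delete trivial equation true = true.
Bind u := f(x, b); substituting into the one remaining equation that mentions u gives: times(f(x, b), f(true, b)) = times(x1, v).
Decompose times/2: f(x, b) = x1,  f(true, b) = v.
Bind x1 := f(x, b); no other remaining equation mentions x1.
Bind v := f(true, b); substituting into the remaining equation gives: app(d, times(t, 7)) = app(d, times(times(f(7, true), q(f(true, b), f(true, b))), x)).
Decompose app/2: d = d,  times(t, 7) = times(times(f(7, true), q(f(true, b), f(true, b))), x).
Delete trivial equation d = d.
Decompose times/2: t = times(f(7, true), q(f(true, b), f(true, b))),  7 = x.
Bind t := times(f(7, true), q(f(true, b), f(true, b))); no other remaining equation mentions t.
Bind x := 7. Substituting into the earlier bindings gives u := f(7, b), x1 := f(7, b).
MGU = { u := f(7, b), x1 := f(7, b), v := f(true, b), t := times(f(7, true), q(f(true, b), f(true, b))), x := 7 }, so x1 := f(7, b).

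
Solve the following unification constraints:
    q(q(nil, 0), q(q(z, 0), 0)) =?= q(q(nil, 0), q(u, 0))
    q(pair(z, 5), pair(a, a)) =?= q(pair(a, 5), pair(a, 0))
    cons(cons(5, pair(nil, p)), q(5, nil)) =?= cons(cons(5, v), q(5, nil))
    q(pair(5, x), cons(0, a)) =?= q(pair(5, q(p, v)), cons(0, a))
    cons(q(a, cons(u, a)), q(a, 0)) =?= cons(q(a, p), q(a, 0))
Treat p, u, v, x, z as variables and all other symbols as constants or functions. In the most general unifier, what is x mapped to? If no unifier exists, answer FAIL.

Decompose q/2: q(nil, 0) =?= q(nil, 0),  q(q(z, 0), 0) =?= q(u, 0).
Delete trivial equation q(nil, 0) =?= q(nil, 0).
Decompose q/2: q(z, 0) =?= u,  0 =?= 0.
Bind u := q(z, 0); substituting into the one remaining equation that mentions u gives: cons(q(a, cons(q(z, 0), a)), q(a, 0)) =?= cons(q(a, p), q(a, 0)).
Delete trivial equation 0 =?= 0.
Decompose q/2: pair(z, 5) =?= pair(a, 5),  pair(a, a) =?= pair(a, 0).
Decompose pair/2: z =?= a,  5 =?= 5.
Bind z := a; substituting into the one remaining equation that mentions z gives: cons(q(a, cons(q(a, 0), a)), q(a, 0)) =?= cons(q(a, p), q(a, 0)). Substituting into the earlier binding gives u := q(a, 0).
Delete trivial equation 5 =?= 5.
Decompose pair/2: a =?= a,  a =?= 0.
Delete trivial equation a =?= a.
Clash: constants a and 0 differ; no unifier exists.

FAIL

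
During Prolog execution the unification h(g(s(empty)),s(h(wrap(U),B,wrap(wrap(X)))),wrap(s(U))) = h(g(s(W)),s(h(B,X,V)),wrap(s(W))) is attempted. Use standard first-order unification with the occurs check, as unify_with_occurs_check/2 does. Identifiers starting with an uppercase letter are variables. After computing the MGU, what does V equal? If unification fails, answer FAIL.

Decompose h/3: g(s(empty)) = g(s(W)),  s(h(wrap(U),B,wrap(wrap(X)))) = s(h(B,X,V)),  wrap(s(U)) = wrap(s(W)).
Decompose g/1: s(empty) = s(W).
Decompose s/1: empty = W.
Bind W := empty; substituting into the one remaining equation that mentions W gives: wrap(s(U)) = wrap(s(empty)).
Decompose s/1: h(wrap(U),B,wrap(wrap(X))) = h(B,X,V).
Decompose h/3: wrap(U) = B,  B = X,  wrap(wrap(X)) = V.
Bind B := wrap(U); substituting into the one remaining equation that mentions B gives: wrap(U) = X.
Bind X := wrap(U); substituting into the one remaining equation that mentions X gives: wrap(wrap(wrap(U))) = V.
Bind V := wrap(wrap(wrap(U))); no other remaining equation mentions V.
Decompose wrap/1: s(U) = s(empty).
Decompose s/1: U = empty.
Bind U := empty. Substituting into the earlier bindings gives B := wrap(empty), X := wrap(empty), V := wrap(wrap(wrap(empty))).
MGU = { W -> empty, B -> wrap(empty), X -> wrap(empty), V -> wrap(wrap(wrap(empty))), U -> empty }, so V -> wrap(wrap(wrap(empty))).

wrap(wrap(wrap(empty)))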